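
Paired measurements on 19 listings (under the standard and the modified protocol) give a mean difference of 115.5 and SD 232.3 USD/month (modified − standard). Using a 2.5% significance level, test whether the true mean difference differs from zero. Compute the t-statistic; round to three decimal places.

H0: μ_d = 0; H1: μ_d ≠ 0 (paired t-test on the differences, two-sided).
t = d̄/(s_d/√n) = 115.5/(232.3/√19) = 2.167
df = n − 1 = 18
Two-sided p-value ≈ 0.044
Since p ≈ 0.044 > α = 0.025, fail to reject H0; the evidence is not statistically significant.

2.167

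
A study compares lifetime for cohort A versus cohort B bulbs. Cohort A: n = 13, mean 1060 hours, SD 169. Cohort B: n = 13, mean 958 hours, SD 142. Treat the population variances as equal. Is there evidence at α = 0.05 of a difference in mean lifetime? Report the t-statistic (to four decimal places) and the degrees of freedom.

t = 1.6661, df = 24

Let group 1 = cohort A, group 2 = cohort B. H0: μ_1 = μ_2; H1: μ_1 ≠ μ_2 (two-sample pooled-variance t-test, two-sided).
s_p² = [(13−1)·169² + (13−1)·142²]/(13+13−2) = 24362.5
t = (1060 − 958)/√[24362.5·(1/13 + 1/13)] = 1.6661
df = n₁ + n₂ − 2 = 24
Two-sided p-value ≈ 0.109
Since p ≈ 0.109 > α = 0.05, fail to reject H0; the evidence is not statistically significant.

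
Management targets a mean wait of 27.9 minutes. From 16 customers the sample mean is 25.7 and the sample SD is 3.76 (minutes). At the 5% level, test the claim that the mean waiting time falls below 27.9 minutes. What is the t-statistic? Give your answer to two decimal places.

-2.34

H0: μ = 27.9; H1: μ < 27.9 (one-sample t-test, left-tailed).
t = (x̄ − μ₀)/(s/√n) = (25.7 − 27.9)/(3.76/√16) = -2.34
df = n − 1 = 15
p-value = P(T ≤ -2.34) ≈ 0.017
Since p ≈ 0.017 < α = 0.05, reject H0; the evidence is statistically significant.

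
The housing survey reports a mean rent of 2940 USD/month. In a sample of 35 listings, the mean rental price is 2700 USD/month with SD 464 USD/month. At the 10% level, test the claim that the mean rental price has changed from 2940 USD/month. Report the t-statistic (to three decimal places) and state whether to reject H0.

H0: μ = 2940; H1: μ ≠ 2940 (one-sample t-test, two-sided).
t = (x̄ − μ₀)/(s/√n) = (2700 − 2940)/(464/√35) = -3.060
df = n − 1 = 34
Two-sided p-value ≈ 0.004
Since p ≈ 0.004 < α = 0.1, reject H0; the data support H1.

t = -3.060; reject H0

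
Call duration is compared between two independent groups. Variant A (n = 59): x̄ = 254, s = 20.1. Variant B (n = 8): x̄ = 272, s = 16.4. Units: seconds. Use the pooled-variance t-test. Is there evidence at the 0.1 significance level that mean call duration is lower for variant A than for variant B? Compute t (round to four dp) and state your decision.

t = -2.4209; reject H0

Let group 1 = variant A, group 2 = variant B. H0: μ_1 = μ_2; H1: μ_1 < μ_2 (two-sample pooled-variance t-test, left-tailed).
s_p² = [(59−1)·20.1² + (8−1)·16.4²]/(59+8−2) = 389.466
t = (254 − 272)/√[389.466·(1/59 + 1/8)] = -2.4209
df = n₁ + n₂ − 2 = 65
p-value = P(T ≤ -2.4209) ≈ 0.0091
Since p ≈ 0.0091 < α = 0.1, reject H0; the evidence is statistically significant.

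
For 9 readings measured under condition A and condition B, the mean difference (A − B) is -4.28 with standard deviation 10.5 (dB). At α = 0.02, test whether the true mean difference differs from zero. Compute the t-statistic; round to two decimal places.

H0: μ_d = 0; H1: μ_d ≠ 0 (paired t-test on the differences, two-sided).
t = d̄/(s_d/√n) = -4.28/(10.5/√9) = -1.22
df = n − 1 = 8
Two-sided p-value ≈ 0.256
Since p ≈ 0.256 > α = 0.02, fail to reject H0; the evidence is not statistically significant.

-1.22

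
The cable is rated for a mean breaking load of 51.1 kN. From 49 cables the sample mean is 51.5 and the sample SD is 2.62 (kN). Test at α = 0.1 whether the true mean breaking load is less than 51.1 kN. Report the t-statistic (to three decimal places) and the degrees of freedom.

H0: μ = 51.1; H1: μ < 51.1 (one-sample t-test, left-tailed).
t = (x̄ − μ₀)/(s/√n) = (51.5 − 51.1)/(2.62/√49) = 1.069
df = n − 1 = 48
p-value = P(T ≤ 1.069) ≈ 0.855
Since p ≈ 0.855 > α = 0.1, fail to reject H0; the data do not provide sufficient evidence against H0.

t = 1.069, df = 48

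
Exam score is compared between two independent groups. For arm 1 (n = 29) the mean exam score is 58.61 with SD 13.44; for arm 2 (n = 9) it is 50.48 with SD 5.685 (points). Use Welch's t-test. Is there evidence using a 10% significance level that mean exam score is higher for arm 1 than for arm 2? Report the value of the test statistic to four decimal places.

2.5944

Let group 1 = arm 1, group 2 = arm 2. H0: μ_1 = μ_2; H1: μ_1 > μ_2 (Welch's two-sample t-test, right-tailed).
t = (x̄_1 − x̄_2)/√(s_1²/n_1 + s_2²/n_2) = (58.61 − 50.48)/√(13.44²/29 + 5.685²/9) = 2.5944
Welch–Satterthwaite df ≈ 32.17
p-value = P(T ≥ 2.5944) ≈ 0.0071
Since p ≈ 0.0071 < α = 0.1, reject H0; the data support H1.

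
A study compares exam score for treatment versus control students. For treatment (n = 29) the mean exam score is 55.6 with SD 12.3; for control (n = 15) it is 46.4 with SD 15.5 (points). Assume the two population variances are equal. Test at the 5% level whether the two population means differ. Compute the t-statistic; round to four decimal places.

2.1505

Let group 1 = treatment, group 2 = control. H0: μ_1 = μ_2; H1: μ_1 ≠ μ_2 (two-sample pooled-variance t-test, two-sided).
s_p² = [(29−1)·12.3² + (15−1)·15.5²]/(29+15−2) = 180.943
t = (55.6 − 46.4)/√[180.943·(1/29 + 1/15)] = 2.1505
df = n₁ + n₂ − 2 = 42
Two-sided p-value ≈ 0.0373
Since p ≈ 0.0373 < α = 0.05, reject H0; the evidence is statistically significant.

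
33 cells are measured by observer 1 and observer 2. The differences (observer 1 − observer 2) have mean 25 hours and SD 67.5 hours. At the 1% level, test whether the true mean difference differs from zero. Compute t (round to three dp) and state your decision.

H0: μ_d = 0; H1: μ_d ≠ 0 (paired t-test on the differences, two-sided).
t = d̄/(s_d/√n) = 25/(67.5/√33) = 2.128
df = n − 1 = 32
Two-sided p-value ≈ 0.0412
Since p ≈ 0.0412 > α = 0.01, fail to reject H0; the evidence is not statistically significant.

t = 2.128; fail to reject H0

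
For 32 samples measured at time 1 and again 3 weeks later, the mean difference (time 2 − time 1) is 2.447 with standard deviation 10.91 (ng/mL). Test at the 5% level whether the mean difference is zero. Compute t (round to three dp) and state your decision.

H0: μ_d = 0; H1: μ_d ≠ 0 (paired t-test on the differences, two-sided).
t = d̄/(s_d/√n) = 2.447/(10.91/√32) = 1.269
df = n − 1 = 31
Two-sided p-value ≈ 0.214
Since p ≈ 0.214 > α = 0.05, fail to reject H0; the evidence is not statistically significant.

t = 1.269; fail to reject H0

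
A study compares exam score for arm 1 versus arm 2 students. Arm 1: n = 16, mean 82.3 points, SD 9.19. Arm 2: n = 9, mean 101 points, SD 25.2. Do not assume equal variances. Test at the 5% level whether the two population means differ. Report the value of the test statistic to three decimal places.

-2.147

Let group 1 = arm 1, group 2 = arm 2. H0: μ_1 = μ_2; H1: μ_1 ≠ μ_2 (Welch's two-sample t-test, two-sided).
t = (x̄_1 − x̄_2)/√(s_1²/n_1 + s_2²/n_2) = (82.3 − 101)/√(9.19²/16 + 25.2²/9) = -2.147
Welch–Satterthwaite df ≈ 9.21
Two-sided p-value ≈ 0.0596
Since p ≈ 0.0596 > α = 0.05, fail to reject H0; the evidence is not statistically significant.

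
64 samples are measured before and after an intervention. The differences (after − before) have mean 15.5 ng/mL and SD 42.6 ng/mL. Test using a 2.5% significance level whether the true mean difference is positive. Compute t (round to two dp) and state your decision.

H0: μ_d = 0; H1: μ_d > 0 (paired t-test on the differences, right-tailed).
t = d̄/(s_d/√n) = 15.5/(42.6/√64) = 2.91
df = n − 1 = 63
p-value = P(T ≥ 2.91) ≈ 0.002
Since p ≈ 0.002 < α = 0.025, reject H0; the data support H1.

t = 2.91; reject H0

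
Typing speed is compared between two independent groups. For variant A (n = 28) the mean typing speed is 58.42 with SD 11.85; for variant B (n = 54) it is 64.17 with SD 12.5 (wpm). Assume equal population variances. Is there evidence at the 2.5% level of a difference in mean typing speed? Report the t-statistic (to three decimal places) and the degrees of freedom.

t = -2.010, df = 80

Let group 1 = variant A, group 2 = variant B. H0: μ_1 = μ_2; H1: μ_1 ≠ μ_2 (two-sample pooled-variance t-test, two-sided).
s_p² = [(28−1)·11.85² + (54−1)·12.5²]/(28+54−2) = 150.908
t = (58.42 − 64.17)/√[150.908·(1/28 + 1/54)] = -2.010
df = n₁ + n₂ − 2 = 80
Two-sided p-value ≈ 0.0478
Since p ≈ 0.0478 > α = 0.025, fail to reject H0; the data do not provide sufficient evidence against H0.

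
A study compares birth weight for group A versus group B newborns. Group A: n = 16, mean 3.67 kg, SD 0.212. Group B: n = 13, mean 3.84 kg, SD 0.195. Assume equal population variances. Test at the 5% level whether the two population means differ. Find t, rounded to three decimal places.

Let group 1 = group A, group 2 = group B. H0: μ_1 = μ_2; H1: μ_1 ≠ μ_2 (two-sample pooled-variance t-test, two-sided).
s_p² = [(16−1)·0.212² + (13−1)·0.195²]/(16+13−2) = 0.0418689
t = (3.67 − 3.84)/√[0.0418689·(1/16 + 1/13)] = -2.225
df = n₁ + n₂ − 2 = 27
Two-sided p-value ≈ 0.0346
Since p ≈ 0.0346 < α = 0.05, reject H0; the data support H1.

-2.225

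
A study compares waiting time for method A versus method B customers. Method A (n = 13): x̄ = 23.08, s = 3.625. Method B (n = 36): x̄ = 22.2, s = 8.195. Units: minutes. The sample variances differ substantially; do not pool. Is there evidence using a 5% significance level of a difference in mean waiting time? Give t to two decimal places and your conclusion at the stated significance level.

Let group 1 = method A, group 2 = method B. H0: μ_1 = μ_2; H1: μ_1 ≠ μ_2 (Welch's two-sample t-test, two-sided).
t = (x̄_1 − x̄_2)/√(s_1²/n_1 + s_2²/n_2) = (23.08 − 22.2)/√(3.625²/13 + 8.195²/36) = 0.52
Welch–Satterthwaite df ≈ 44.82
Two-sided p-value ≈ 0.6064
Since p ≈ 0.6064 > α = 0.05, fail to reject H0; the evidence is not statistically significant.

t = 0.52; fail to reject H0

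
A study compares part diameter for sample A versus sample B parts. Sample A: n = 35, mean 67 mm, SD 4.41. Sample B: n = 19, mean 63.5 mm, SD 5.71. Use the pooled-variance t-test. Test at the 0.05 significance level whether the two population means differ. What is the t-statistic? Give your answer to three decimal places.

Let group 1 = sample A, group 2 = sample B. H0: μ_1 = μ_2; H1: μ_1 ≠ μ_2 (two-sample pooled-variance t-test, two-sided).
s_p² = [(35−1)·4.41² + (19−1)·5.71²]/(35+19−2) = 24.0021
t = (67 − 63.5)/√[24.0021·(1/35 + 1/19)] = 2.507
df = n₁ + n₂ − 2 = 52
Two-sided p-value ≈ 0.0153
Since p ≈ 0.0153 < α = 0.05, reject H0; the data support H1.

2.507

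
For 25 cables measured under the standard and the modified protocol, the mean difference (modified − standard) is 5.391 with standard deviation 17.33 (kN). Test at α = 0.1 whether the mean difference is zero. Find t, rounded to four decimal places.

H0: μ_d = 0; H1: μ_d ≠ 0 (paired t-test on the differences, two-sided).
t = d̄/(s_d/√n) = 5.391/(17.33/√25) = 1.5554
df = n − 1 = 24
Two-sided p-value ≈ 0.133
Since p ≈ 0.133 > α = 0.1, fail to reject H0; the data do not provide sufficient evidence against H0.

1.5554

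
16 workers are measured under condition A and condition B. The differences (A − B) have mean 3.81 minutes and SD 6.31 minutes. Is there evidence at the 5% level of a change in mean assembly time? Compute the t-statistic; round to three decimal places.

H0: μ_d = 0; H1: μ_d ≠ 0 (paired t-test on the differences, two-sided).
t = d̄/(s_d/√n) = 3.81/(6.31/√16) = 2.415
df = n − 1 = 15
Two-sided p-value ≈ 0.0290
Since p ≈ 0.0290 < α = 0.05, reject H0; the evidence is statistically significant.

2.415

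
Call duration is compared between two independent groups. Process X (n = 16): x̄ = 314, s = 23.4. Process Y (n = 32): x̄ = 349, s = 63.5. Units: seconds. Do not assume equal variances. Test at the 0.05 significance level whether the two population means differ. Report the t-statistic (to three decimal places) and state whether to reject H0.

Let group 1 = process X, group 2 = process Y. H0: μ_1 = μ_2; H1: μ_1 ≠ μ_2 (Welch's two-sample t-test, two-sided).
t = (x̄_1 − x̄_2)/√(s_1²/n_1 + s_2²/n_2) = (314 − 349)/√(23.4²/16 + 63.5²/32) = -2.765
Welch–Satterthwaite df ≈ 43.49
Two-sided p-value ≈ 0.0083
Since p ≈ 0.0083 < α = 0.05, reject H0; the data support H1.

t = -2.765; reject H0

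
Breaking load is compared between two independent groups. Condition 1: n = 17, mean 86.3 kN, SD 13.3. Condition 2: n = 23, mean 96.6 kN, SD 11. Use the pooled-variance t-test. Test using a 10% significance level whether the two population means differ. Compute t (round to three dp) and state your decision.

Let group 1 = condition 1, group 2 = condition 2. H0: μ_1 = μ_2; H1: μ_1 ≠ μ_2 (two-sample pooled-variance t-test, two-sided).
s_p² = [(17−1)·13.3² + (23−1)·11²]/(17+23−2) = 144.533
t = (86.3 − 96.6)/√[144.533·(1/17 + 1/23)] = -2.679
df = n₁ + n₂ − 2 = 38
Two-sided p-value ≈ 0.0109
Since p ≈ 0.0109 < α = 0.1, reject H0; the evidence is statistically significant.

t = -2.679; reject H0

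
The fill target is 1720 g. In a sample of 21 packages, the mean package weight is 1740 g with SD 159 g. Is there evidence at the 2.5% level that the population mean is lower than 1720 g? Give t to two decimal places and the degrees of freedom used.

t = 0.58, df = 20

H0: μ = 1720; H1: μ < 1720 (one-sample t-test, left-tailed).
t = (x̄ − μ₀)/(s/√n) = (1740 − 1720)/(159/√21) = 0.58
df = n − 1 = 20
p-value = P(T ≤ 0.58) ≈ 0.715
Since p ≈ 0.715 > α = 0.025, fail to reject H0; the evidence is not statistically significant.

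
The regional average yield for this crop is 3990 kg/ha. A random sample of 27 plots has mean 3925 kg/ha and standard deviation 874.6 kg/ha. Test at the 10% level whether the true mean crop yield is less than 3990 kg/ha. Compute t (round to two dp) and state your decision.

t = -0.39; fail to reject H0

H0: μ = 3990; H1: μ < 3990 (one-sample t-test, left-tailed).
t = (x̄ − μ₀)/(s/√n) = (3925 − 3990)/(874.6/√27) = -0.39
df = n − 1 = 26
p-value = P(T ≤ -0.39) ≈ 0.3513
Since p ≈ 0.3513 > α = 0.1, fail to reject H0; the evidence is not statistically significant.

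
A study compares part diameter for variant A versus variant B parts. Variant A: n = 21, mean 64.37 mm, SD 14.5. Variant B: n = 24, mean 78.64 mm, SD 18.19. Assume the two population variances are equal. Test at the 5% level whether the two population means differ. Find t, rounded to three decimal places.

-2.881

Let group 1 = variant A, group 2 = variant B. H0: μ_1 = μ_2; H1: μ_1 ≠ μ_2 (two-sample pooled-variance t-test, two-sided).
s_p² = [(21−1)·14.5² + (24−1)·18.19²]/(21+24−2) = 274.771
t = (64.37 − 78.64)/√[274.771·(1/21 + 1/24)] = -2.881
df = n₁ + n₂ − 2 = 43
Two-sided p-value ≈ 0.0062
Since p ≈ 0.0062 < α = 0.05, reject H0; the data support H1.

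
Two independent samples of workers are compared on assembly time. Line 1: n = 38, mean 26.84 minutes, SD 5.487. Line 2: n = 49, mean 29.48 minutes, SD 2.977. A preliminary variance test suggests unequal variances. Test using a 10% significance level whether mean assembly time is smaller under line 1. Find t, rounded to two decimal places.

Let group 1 = line 1, group 2 = line 2. H0: μ_1 = μ_2; H1: μ_1 < μ_2 (Welch's two-sample t-test, left-tailed).
t = (x̄_1 − x̄_2)/√(s_1²/n_1 + s_2²/n_2) = (26.84 − 29.48)/√(5.487²/38 + 2.977²/49) = -2.68
Welch–Satterthwaite df ≈ 53.67
p-value = P(T ≤ -2.68) ≈ 0.0049
Since p ≈ 0.0049 < α = 0.1, reject H0; the data support H1.

-2.68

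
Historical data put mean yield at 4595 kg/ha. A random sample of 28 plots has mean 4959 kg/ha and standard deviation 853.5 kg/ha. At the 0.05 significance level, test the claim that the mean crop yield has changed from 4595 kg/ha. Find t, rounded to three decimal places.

H0: μ = 4595; H1: μ ≠ 4595 (one-sample t-test, two-sided).
t = (x̄ − μ₀)/(s/√n) = (4959 − 4595)/(853.5/√28) = 2.257
df = n − 1 = 27
Two-sided p-value ≈ 0.0323
Since p ≈ 0.0323 < α = 0.05, reject H0; the evidence is statistically significant.

2.257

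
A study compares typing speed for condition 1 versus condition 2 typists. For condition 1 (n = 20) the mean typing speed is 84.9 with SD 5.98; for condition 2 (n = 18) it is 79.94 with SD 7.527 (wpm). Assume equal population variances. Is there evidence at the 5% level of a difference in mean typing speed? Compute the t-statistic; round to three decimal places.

2.260

Let group 1 = condition 1, group 2 = condition 2. H0: μ_1 = μ_2; H1: μ_1 ≠ μ_2 (two-sample pooled-variance t-test, two-sided).
s_p² = [(20−1)·5.98² + (18−1)·7.527²]/(20+18−2) = 45.6276
t = (84.9 − 79.94)/√[45.6276·(1/20 + 1/18)] = 2.260
df = n₁ + n₂ − 2 = 36
Two-sided p-value ≈ 0.030
Since p ≈ 0.030 < α = 0.05, reject H0; the evidence is statistically significant.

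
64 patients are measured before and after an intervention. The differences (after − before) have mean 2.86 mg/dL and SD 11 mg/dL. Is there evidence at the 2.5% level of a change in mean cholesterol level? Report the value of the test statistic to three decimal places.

H0: μ_d = 0; H1: μ_d ≠ 0 (paired t-test on the differences, two-sided).
t = d̄/(s_d/√n) = 2.86/(11/√64) = 2.080
df = n − 1 = 63
Two-sided p-value ≈ 0.0416
Since p ≈ 0.0416 > α = 0.025, fail to reject H0; the data do not provide sufficient evidence against H0.

2.080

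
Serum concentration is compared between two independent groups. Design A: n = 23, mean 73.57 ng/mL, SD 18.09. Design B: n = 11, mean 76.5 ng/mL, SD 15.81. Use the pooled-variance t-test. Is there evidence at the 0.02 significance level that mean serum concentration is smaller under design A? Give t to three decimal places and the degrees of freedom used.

t = -0.459, df = 32

Let group 1 = design A, group 2 = design B. H0: μ_1 = μ_2; H1: μ_1 < μ_2 (two-sample pooled-variance t-test, left-tailed).
s_p² = [(23−1)·18.09² + (11−1)·15.81²]/(23+11−2) = 303.094
t = (73.57 − 76.5)/√[303.094·(1/23 + 1/11)] = -0.459
df = n₁ + n₂ − 2 = 32
p-value = P(T ≤ -0.459) ≈ 0.3246
Since p ≈ 0.3246 > α = 0.02, fail to reject H0; the evidence is not statistically significant.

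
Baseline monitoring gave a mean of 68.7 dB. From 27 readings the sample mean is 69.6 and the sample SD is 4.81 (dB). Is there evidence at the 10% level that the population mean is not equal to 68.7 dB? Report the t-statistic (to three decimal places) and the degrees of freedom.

t = 0.972, df = 26

H0: μ = 68.7; H1: μ ≠ 68.7 (one-sample t-test, two-sided).
t = (x̄ − μ₀)/(s/√n) = (69.6 − 68.7)/(4.81/√27) = 0.972
df = n − 1 = 26
Two-sided p-value ≈ 0.340
Since p ≈ 0.340 > α = 0.1, fail to reject H0; the data do not provide sufficient evidence against H0.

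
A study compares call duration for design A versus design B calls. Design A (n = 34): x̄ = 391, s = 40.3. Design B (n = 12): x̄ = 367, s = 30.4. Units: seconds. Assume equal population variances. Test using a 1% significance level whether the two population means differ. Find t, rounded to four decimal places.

1.8776

Let group 1 = design A, group 2 = design B. H0: μ_1 = μ_2; H1: μ_1 ≠ μ_2 (two-sample pooled-variance t-test, two-sided).
s_p² = [(34−1)·40.3² + (12−1)·30.4²]/(34+12−2) = 1449.11
t = (391 − 367)/√[1449.11·(1/34 + 1/12)] = 1.8776
df = n₁ + n₂ − 2 = 44
Two-sided p-value ≈ 0.0671
Since p ≈ 0.0671 > α = 0.01, fail to reject H0; the evidence is not statistically significant.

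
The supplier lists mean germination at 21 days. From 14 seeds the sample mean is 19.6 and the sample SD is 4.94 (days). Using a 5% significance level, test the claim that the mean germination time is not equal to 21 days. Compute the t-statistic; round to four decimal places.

-1.0604

H0: μ = 21; H1: μ ≠ 21 (one-sample t-test, two-sided).
t = (x̄ − μ₀)/(s/√n) = (19.6 − 21)/(4.94/√14) = -1.0604
df = n − 1 = 13
Two-sided p-value ≈ 0.3083
Since p ≈ 0.3083 > α = 0.05, fail to reject H0; the evidence is not statistically significant.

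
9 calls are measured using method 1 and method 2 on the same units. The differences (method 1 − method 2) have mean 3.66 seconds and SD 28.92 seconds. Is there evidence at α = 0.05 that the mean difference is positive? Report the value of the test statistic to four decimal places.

0.3797

H0: μ_d = 0; H1: μ_d > 0 (paired t-test on the differences, right-tailed).
t = d̄/(s_d/√n) = 3.66/(28.92/√9) = 0.3797
df = n − 1 = 8
p-value = P(T ≥ 0.3797) ≈ 0.357
Since p ≈ 0.357 > α = 0.05, fail to reject H0; the evidence is not statistically significant.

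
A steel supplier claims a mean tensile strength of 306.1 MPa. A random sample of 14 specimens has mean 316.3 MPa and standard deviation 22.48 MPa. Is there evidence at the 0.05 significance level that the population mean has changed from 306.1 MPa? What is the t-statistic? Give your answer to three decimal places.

1.698

H0: μ = 306.1; H1: μ ≠ 306.1 (one-sample t-test, two-sided).
t = (x̄ − μ₀)/(s/√n) = (316.3 − 306.1)/(22.48/√14) = 1.698
df = n − 1 = 13
Two-sided p-value ≈ 0.1134
Since p ≈ 0.1134 > α = 0.05, fail to reject H0; the evidence is not statistically significant.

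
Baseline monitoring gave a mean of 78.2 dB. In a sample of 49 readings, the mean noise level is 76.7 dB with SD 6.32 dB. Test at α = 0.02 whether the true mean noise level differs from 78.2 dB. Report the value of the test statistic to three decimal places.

H0: μ = 78.2; H1: μ ≠ 78.2 (one-sample t-test, two-sided).
t = (x̄ − μ₀)/(s/√n) = (76.7 − 78.2)/(6.32/√49) = -1.661
df = n − 1 = 48
Two-sided p-value ≈ 0.103
Since p ≈ 0.103 > α = 0.02, fail to reject H0; the data do not provide sufficient evidence against H0.

-1.661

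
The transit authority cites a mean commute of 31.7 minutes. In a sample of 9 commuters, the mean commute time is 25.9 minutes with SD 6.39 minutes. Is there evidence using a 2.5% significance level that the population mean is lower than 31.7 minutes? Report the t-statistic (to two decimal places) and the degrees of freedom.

H0: μ = 31.7; H1: μ < 31.7 (one-sample t-test, left-tailed).
t = (x̄ − μ₀)/(s/√n) = (25.9 − 31.7)/(6.39/√9) = -2.72
df = n − 1 = 8
p-value = P(T ≤ -2.72) ≈ 0.013
Since p ≈ 0.013 < α = 0.025, reject H0; the evidence is statistically significant.

t = -2.72, df = 8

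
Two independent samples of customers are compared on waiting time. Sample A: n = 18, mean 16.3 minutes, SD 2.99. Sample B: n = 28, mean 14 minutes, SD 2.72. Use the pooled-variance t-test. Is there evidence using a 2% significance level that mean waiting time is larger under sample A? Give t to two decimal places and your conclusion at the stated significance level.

Let group 1 = sample A, group 2 = sample B. H0: μ_1 = μ_2; H1: μ_1 > μ_2 (two-sample pooled-variance t-test, right-tailed).
s_p² = [(18−1)·2.99² + (28−1)·2.72²]/(18+28−2) = 7.99406
t = (16.3 − 14)/√[7.99406·(1/18 + 1/28)] = 2.69
df = n₁ + n₂ − 2 = 44
p-value = P(T ≥ 2.69) ≈ 0.005
Since p ≈ 0.005 < α = 0.02, reject H0; the evidence is statistically significant.

t = 2.69; reject H0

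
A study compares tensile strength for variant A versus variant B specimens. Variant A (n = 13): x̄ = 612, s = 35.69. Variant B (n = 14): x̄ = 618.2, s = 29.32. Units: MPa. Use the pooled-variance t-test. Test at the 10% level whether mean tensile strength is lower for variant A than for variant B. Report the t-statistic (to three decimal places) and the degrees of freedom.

t = -0.495, df = 25

Let group 1 = variant A, group 2 = variant B. H0: μ_1 = μ_2; H1: μ_1 < μ_2 (two-sample pooled-variance t-test, left-tailed).
s_p² = [(13−1)·35.69² + (14−1)·29.32²]/(13+14−2) = 1058.44
t = (612 − 618.2)/√[1058.44·(1/13 + 1/14)] = -0.495
df = n₁ + n₂ − 2 = 25
p-value = P(T ≤ -0.495) ≈ 0.3125
Since p ≈ 0.3125 > α = 0.1, fail to reject H0; the evidence is not statistically significant.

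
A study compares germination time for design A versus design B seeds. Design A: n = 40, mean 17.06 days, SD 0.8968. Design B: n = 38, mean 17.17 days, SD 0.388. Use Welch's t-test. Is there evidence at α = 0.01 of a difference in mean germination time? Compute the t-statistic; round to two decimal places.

-0.71

Let group 1 = design A, group 2 = design B. H0: μ_1 = μ_2; H1: μ_1 ≠ μ_2 (Welch's two-sample t-test, two-sided).
t = (x̄_1 − x̄_2)/√(s_1²/n_1 + s_2²/n_2) = (17.06 − 17.17)/√(0.8968²/40 + 0.388²/38) = -0.71
Welch–Satterthwaite df ≈ 53.69
Two-sided p-value ≈ 0.481
Since p ≈ 0.481 > α = 0.01, fail to reject H0; the data do not provide sufficient evidence against H0.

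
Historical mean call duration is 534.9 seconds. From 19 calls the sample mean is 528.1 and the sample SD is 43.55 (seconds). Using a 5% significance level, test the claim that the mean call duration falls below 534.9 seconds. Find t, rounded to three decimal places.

-0.681

H0: μ = 534.9; H1: μ < 534.9 (one-sample t-test, left-tailed).
t = (x̄ − μ₀)/(s/√n) = (528.1 − 534.9)/(43.55/√19) = -0.681
df = n − 1 = 18
p-value = P(T ≤ -0.681) ≈ 0.2524
Since p ≈ 0.2524 > α = 0.05, fail to reject H0; the data do not provide sufficient evidence against H0.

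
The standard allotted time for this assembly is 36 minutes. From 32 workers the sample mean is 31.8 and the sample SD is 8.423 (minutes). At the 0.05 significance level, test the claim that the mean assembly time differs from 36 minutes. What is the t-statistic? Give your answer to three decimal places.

-2.821

H0: μ = 36; H1: μ ≠ 36 (one-sample t-test, two-sided).
t = (x̄ − μ₀)/(s/√n) = (31.8 − 36)/(8.423/√32) = -2.821
df = n − 1 = 31
Two-sided p-value ≈ 0.0083
Since p ≈ 0.0083 < α = 0.05, reject H0; the evidence is statistically significant.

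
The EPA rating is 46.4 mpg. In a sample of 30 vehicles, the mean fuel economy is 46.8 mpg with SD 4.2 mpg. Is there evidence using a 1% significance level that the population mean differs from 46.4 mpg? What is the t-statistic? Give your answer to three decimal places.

0.522

H0: μ = 46.4; H1: μ ≠ 46.4 (one-sample t-test, two-sided).
t = (x̄ − μ₀)/(s/√n) = (46.8 − 46.4)/(4.2/√30) = 0.522
df = n − 1 = 29
Two-sided p-value ≈ 0.606
Since p ≈ 0.606 > α = 0.01, fail to reject H0; the evidence is not statistically significant.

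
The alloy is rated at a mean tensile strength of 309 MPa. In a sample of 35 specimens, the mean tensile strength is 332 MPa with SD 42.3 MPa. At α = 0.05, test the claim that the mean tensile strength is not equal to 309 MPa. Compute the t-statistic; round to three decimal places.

3.217

H0: μ = 309; H1: μ ≠ 309 (one-sample t-test, two-sided).
t = (x̄ − μ₀)/(s/√n) = (332 − 309)/(42.3/√35) = 3.217
df = n − 1 = 34
Two-sided p-value ≈ 0.003
Since p ≈ 0.003 < α = 0.05, reject H0; the data support H1.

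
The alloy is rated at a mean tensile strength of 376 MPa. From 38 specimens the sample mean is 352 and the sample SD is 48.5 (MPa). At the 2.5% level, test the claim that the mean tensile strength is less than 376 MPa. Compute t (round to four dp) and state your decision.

t = -3.0504; reject H0

H0: μ = 376; H1: μ < 376 (one-sample t-test, left-tailed).
t = (x̄ − μ₀)/(s/√n) = (352 − 376)/(48.5/√38) = -3.0504
df = n − 1 = 37
p-value = P(T ≤ -3.0504) ≈ 0.0021
Since p ≈ 0.0021 < α = 0.025, reject H0; the evidence is statistically significant.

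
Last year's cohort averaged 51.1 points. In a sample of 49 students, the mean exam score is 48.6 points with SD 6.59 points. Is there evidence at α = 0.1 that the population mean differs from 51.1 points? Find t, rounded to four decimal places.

H0: μ = 51.1; H1: μ ≠ 51.1 (one-sample t-test, two-sided).
t = (x̄ − μ₀)/(s/√n) = (48.6 − 51.1)/(6.59/√49) = -2.6555
df = n − 1 = 48
Two-sided p-value ≈ 0.0107
Since p ≈ 0.0107 < α = 0.1, reject H0; the evidence is statistically significant.

-2.6555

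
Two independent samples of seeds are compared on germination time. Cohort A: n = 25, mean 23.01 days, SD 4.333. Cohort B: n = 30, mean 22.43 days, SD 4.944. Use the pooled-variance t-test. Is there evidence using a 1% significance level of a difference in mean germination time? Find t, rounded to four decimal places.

Let group 1 = cohort A, group 2 = cohort B. H0: μ_1 = μ_2; H1: μ_1 ≠ μ_2 (two-sample pooled-variance t-test, two-sided).
s_p² = [(25−1)·4.333² + (30−1)·4.944²]/(25+30−2) = 21.8764
t = (23.01 − 22.43)/√[21.8764·(1/25 + 1/30)] = 0.4579
df = n₁ + n₂ − 2 = 53
Two-sided p-value ≈ 0.649
Since p ≈ 0.649 > α = 0.01, fail to reject H0; the data do not provide sufficient evidence against H0.

0.4579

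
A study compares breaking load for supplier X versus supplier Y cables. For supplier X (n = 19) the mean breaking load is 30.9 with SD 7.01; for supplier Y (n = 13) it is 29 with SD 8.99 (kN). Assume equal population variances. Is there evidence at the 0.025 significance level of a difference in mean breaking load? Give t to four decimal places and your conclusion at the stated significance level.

Let group 1 = supplier X, group 2 = supplier Y. H0: μ_1 = μ_2; H1: μ_1 ≠ μ_2 (two-sample pooled-variance t-test, two-sided).
s_p² = [(19−1)·7.01² + (13−1)·8.99²]/(19+13−2) = 61.8121
t = (30.9 − 29)/√[61.8121·(1/19 + 1/13)] = 0.6714
df = n₁ + n₂ − 2 = 30
Two-sided p-value ≈ 0.507
Since p ≈ 0.507 > α = 0.025, fail to reject H0; the evidence is not statistically significant.

t = 0.6714; fail to reject H0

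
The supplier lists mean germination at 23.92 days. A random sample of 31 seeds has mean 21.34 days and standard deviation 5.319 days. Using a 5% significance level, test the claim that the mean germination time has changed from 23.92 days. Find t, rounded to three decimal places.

-2.701

H0: μ = 23.92; H1: μ ≠ 23.92 (one-sample t-test, two-sided).
t = (x̄ − μ₀)/(s/√n) = (21.34 − 23.92)/(5.319/√31) = -2.701
df = n − 1 = 30
Two-sided p-value ≈ 0.0113
Since p ≈ 0.0113 < α = 0.05, reject H0; the evidence is statistically significant.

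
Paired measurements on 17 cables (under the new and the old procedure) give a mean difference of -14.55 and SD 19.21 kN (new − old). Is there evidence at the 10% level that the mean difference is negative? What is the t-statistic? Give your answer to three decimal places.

H0: μ_d = 0; H1: μ_d < 0 (paired t-test on the differences, left-tailed).
t = d̄/(s_d/√n) = -14.55/(19.21/√17) = -3.123
df = n − 1 = 16
p-value = P(T ≤ -3.123) ≈ 0.0033
Since p ≈ 0.0033 < α = 0.1, reject H0; the data support H1.

-3.123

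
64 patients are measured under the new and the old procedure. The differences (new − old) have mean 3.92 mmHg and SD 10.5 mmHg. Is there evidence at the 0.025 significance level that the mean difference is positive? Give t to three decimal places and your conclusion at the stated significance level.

t = 2.987; reject H0

H0: μ_d = 0; H1: μ_d > 0 (paired t-test on the differences, right-tailed).
t = d̄/(s_d/√n) = 3.92/(10.5/√64) = 2.987
df = n − 1 = 63
p-value = P(T ≥ 2.987) ≈ 0.0020
Since p ≈ 0.0020 < α = 0.025, reject H0; the evidence is statistically significant.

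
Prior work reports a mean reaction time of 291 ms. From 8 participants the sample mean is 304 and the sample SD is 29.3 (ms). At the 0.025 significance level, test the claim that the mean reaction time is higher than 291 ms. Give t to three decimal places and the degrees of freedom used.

t = 1.255, df = 7

H0: μ = 291; H1: μ > 291 (one-sample t-test, right-tailed).
t = (x̄ − μ₀)/(s/√n) = (304 − 291)/(29.3/√8) = 1.255
df = n − 1 = 7
p-value = P(T ≥ 1.255) ≈ 0.125
Since p ≈ 0.125 > α = 0.025, fail to reject H0; the data do not provide sufficient evidence against H0.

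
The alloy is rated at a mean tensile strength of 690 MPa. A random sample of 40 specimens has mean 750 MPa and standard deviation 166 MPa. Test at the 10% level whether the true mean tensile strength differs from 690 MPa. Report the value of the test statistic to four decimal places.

H0: μ = 690; H1: μ ≠ 690 (one-sample t-test, two-sided).
t = (x̄ − μ₀)/(s/√n) = (750 − 690)/(166/√40) = 2.2860
df = n − 1 = 39
Two-sided p-value ≈ 0.0278
Since p ≈ 0.0278 < α = 0.1, reject H0; the data support H1.

2.2860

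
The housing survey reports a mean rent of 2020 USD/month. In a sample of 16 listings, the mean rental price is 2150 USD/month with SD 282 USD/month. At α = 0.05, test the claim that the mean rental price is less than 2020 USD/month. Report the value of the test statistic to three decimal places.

H0: μ = 2020; H1: μ < 2020 (one-sample t-test, left-tailed).
t = (x̄ − μ₀)/(s/√n) = (2150 − 2020)/(282/√16) = 1.844
df = n − 1 = 15
p-value = P(T ≤ 1.844) ≈ 0.957
Since p ≈ 0.957 > α = 0.05, fail to reject H0; the evidence is not statistically significant.

1.844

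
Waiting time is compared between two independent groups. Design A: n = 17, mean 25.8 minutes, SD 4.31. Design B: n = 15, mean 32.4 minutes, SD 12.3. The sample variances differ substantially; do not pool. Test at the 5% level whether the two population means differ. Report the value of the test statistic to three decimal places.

-1.974

Let group 1 = design A, group 2 = design B. H0: μ_1 = μ_2; H1: μ_1 ≠ μ_2 (Welch's two-sample t-test, two-sided).
t = (x̄_1 − x̄_2)/√(s_1²/n_1 + s_2²/n_2) = (25.8 − 32.4)/√(4.31²/17 + 12.3²/15) = -1.974
Welch–Satterthwaite df ≈ 17.02
Two-sided p-value ≈ 0.0648
Since p ≈ 0.0648 > α = 0.05, fail to reject H0; the evidence is not statistically significant.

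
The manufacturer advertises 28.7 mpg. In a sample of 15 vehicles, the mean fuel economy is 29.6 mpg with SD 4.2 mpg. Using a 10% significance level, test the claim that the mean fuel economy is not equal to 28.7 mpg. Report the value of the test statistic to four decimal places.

0.8299

H0: μ = 28.7; H1: μ ≠ 28.7 (one-sample t-test, two-sided).
t = (x̄ − μ₀)/(s/√n) = (29.6 − 28.7)/(4.2/√15) = 0.8299
df = n − 1 = 14
Two-sided p-value ≈ 0.4205
Since p ≈ 0.4205 > α = 0.1, fail to reject H0; the data do not provide sufficient evidence against H0.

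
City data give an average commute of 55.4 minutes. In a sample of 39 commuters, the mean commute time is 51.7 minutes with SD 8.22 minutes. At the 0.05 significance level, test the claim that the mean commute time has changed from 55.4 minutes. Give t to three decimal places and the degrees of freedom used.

H0: μ = 55.4; H1: μ ≠ 55.4 (one-sample t-test, two-sided).
t = (x̄ − μ₀)/(s/√n) = (51.7 − 55.4)/(8.22/√39) = -2.811
df = n − 1 = 38
Two-sided p-value ≈ 0.008
Since p ≈ 0.008 < α = 0.05, reject H0; the evidence is statistically significant.

t = -2.811, df = 38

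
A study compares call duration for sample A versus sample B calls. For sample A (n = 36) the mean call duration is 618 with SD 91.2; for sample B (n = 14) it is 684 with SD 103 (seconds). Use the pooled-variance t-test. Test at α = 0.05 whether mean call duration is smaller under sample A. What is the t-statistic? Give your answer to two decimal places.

Let group 1 = sample A, group 2 = sample B. H0: μ_1 = μ_2; H1: μ_1 < μ_2 (two-sample pooled-variance t-test, left-tailed).
s_p² = [(36−1)·91.2² + (14−1)·103²]/(36+14−2) = 8938.07
t = (618 − 684)/√[8938.07·(1/36 + 1/14)] = -2.22
df = n₁ + n₂ − 2 = 48
p-value = P(T ≤ -2.22) ≈ 0.0157
Since p ≈ 0.0157 < α = 0.05, reject H0; the evidence is statistically significant.

-2.22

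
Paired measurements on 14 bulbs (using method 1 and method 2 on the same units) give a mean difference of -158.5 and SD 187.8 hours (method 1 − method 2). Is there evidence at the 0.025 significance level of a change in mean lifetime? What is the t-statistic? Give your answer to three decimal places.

H0: μ_d = 0; H1: μ_d ≠ 0 (paired t-test on the differences, two-sided).
t = d̄/(s_d/√n) = -158.5/(187.8/√14) = -3.158
df = n − 1 = 13
Two-sided p-value ≈ 0.0076
Since p ≈ 0.0076 < α = 0.025, reject H0; the data support H1.

-3.158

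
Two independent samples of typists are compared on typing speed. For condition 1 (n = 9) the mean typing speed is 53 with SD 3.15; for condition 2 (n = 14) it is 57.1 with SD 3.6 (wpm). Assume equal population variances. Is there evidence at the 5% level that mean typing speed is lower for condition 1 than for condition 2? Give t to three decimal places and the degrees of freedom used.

t = -2.793, df = 21

Let group 1 = condition 1, group 2 = condition 2. H0: μ_1 = μ_2; H1: μ_1 < μ_2 (two-sample pooled-variance t-test, left-tailed).
s_p² = [(9−1)·3.15² + (14−1)·3.6²]/(9+14−2) = 11.8029
t = (53 − 57.1)/√[11.8029·(1/9 + 1/14)] = -2.793
df = n₁ + n₂ − 2 = 21
p-value = P(T ≤ -2.793) ≈ 0.005
Since p ≈ 0.005 < α = 0.05, reject H0; the evidence is statistically significant.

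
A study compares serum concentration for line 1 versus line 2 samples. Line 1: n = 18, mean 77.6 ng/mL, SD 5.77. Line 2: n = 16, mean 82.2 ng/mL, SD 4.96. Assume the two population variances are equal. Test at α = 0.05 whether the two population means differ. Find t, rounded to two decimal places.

Let group 1 = line 1, group 2 = line 2. H0: μ_1 = μ_2; H1: μ_1 ≠ μ_2 (two-sample pooled-variance t-test, two-sided).
s_p² = [(18−1)·5.77² + (16−1)·4.96²]/(18+16−2) = 29.2189
t = (77.6 − 82.2)/√[29.2189·(1/18 + 1/16)] = -2.48
df = n₁ + n₂ − 2 = 32
Two-sided p-value ≈ 0.019
Since p ≈ 0.019 < α = 0.05, reject H0; the data support H1.

-2.48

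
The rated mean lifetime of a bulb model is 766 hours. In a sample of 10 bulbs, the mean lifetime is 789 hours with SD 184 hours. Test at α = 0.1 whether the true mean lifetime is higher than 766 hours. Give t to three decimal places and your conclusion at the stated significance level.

t = 0.395; fail to reject H0

H0: μ = 766; H1: μ > 766 (one-sample t-test, right-tailed).
t = (x̄ − μ₀)/(s/√n) = (789 − 766)/(184/√10) = 0.395
df = n − 1 = 9
p-value = P(T ≥ 0.395) ≈ 0.3509
Since p ≈ 0.3509 > α = 0.1, fail to reject H0; the data do not provide sufficient evidence against H0.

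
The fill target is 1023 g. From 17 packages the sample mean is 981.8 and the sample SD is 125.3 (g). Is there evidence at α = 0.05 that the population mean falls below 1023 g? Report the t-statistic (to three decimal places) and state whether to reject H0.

t = -1.356; fail to reject H0

H0: μ = 1023; H1: μ < 1023 (one-sample t-test, left-tailed).
t = (x̄ − μ₀)/(s/√n) = (981.8 − 1023)/(125.3/√17) = -1.356
df = n − 1 = 16
p-value = P(T ≤ -1.356) ≈ 0.097
Since p ≈ 0.097 > α = 0.05, fail to reject H0; the evidence is not statistically significant.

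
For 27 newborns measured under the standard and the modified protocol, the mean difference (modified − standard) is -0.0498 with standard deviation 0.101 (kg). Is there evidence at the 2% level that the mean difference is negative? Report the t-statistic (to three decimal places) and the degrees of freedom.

t = -2.562, df = 26

H0: μ_d = 0; H1: μ_d < 0 (paired t-test on the differences, left-tailed).
t = d̄/(s_d/√n) = -0.0498/(0.101/√27) = -2.562
df = n − 1 = 26
p-value = P(T ≤ -2.562) ≈ 0.008
Since p ≈ 0.008 < α = 0.02, reject H0; the data support H1.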